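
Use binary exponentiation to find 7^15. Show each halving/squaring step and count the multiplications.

Computing 7^15 by squaring (build up from 7^1; each line after the first costs one multiplication):

7^1 = 7
7^2 = (7^1)^2 = 7^2 = 49
7^3 = 7 * 7^2 = 7 * 49 = 343
7^6 = (7^3)^2 = 343^2 = 117649
7^7 = 7 * 7^6 = 7 * 117649 = 823543
7^14 = (7^7)^2 = 823543^2 = 678223072849
7^15 = 7 * 7^14 = 7 * 678223072849 = 4747561509943

Result: 4747561509943
Multiplications needed: 6 (6 lines after 7^1)

7^15 = 4747561509943. Using exponentiation by squaring, this requires 6 multiplications. The key idea: if the exponent is even, square the half-power; if odd, multiply by the base once.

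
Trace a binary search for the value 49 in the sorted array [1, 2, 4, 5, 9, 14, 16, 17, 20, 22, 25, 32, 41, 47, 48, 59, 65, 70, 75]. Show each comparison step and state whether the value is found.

Binary search for 49 in [1, 2, 4, 5, 9, 14, 16, 17, 20, 22, 25, 32, 41, 47, 48, 59, 65, 70, 75]:

lo=0, hi=18, mid=9, arr[mid]=22 -> 22 < 49, search right half
lo=10, hi=18, mid=14, arr[mid]=48 -> 48 < 49, search right half
lo=15, hi=18, mid=16, arr[mid]=65 -> 65 > 49, search left half
lo=15, hi=15, mid=15, arr[mid]=59 -> 59 > 49, search left half
lo=15 > hi=14, target 49 not found

Binary search determines that 49 is not in the array after 4 comparisons. The search space was exhausted without finding the target.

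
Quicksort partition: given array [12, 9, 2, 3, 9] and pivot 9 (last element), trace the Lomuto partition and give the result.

Lomuto partition with pivot = 9:

Initial array: [12, 9, 2, 3, 9]

arr[0]=12 > 9: no swap
arr[1]=9 <= 9: swap with position 0, array becomes [9, 12, 2, 3, 9]
arr[2]=2 <= 9: swap with position 1, array becomes [9, 2, 12, 3, 9]
arr[3]=3 <= 9: swap with position 2, array becomes [9, 2, 3, 12, 9]

Place pivot at position 3: [9, 2, 3, 9, 12]
Pivot position: 3

After partitioning with pivot 9, the array becomes [9, 2, 3, 9, 12]. The pivot is placed at index 3. All elements to the left of the pivot are <= 9, and all elements to the right are > 9.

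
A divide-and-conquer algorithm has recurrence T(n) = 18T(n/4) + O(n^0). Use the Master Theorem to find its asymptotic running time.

Master Theorem for T(n) = 18T(n/4) + O(n^0):

a = 18, b = 4, c = 0
log_b(a) = log_4(18) = 2.0850

Case 1: c = 0 < log_4(18) = 2.0850
T(n) = O(n^(log_4 18))

For T(n) = 18T(n/4) + O(n^0): log_4(18) = 2.0850. This is Case 1 of the Master Theorem (c < log_b(a), work dominated by leaves), giving O(n^(log_4 18)).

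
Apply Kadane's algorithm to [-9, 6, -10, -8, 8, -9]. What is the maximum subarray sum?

Using Kadane's algorithm on [-9, 6, -10, -8, 8, -9]:

Scanning through the array:
Position 1 (value 6): max_ending_here = 6, max_so_far = 6
Position 2 (value -10): max_ending_here = -4, max_so_far = 6
Position 3 (value -8): max_ending_here = -8, max_so_far = 6
Position 4 (value 8): max_ending_here = 8, max_so_far = 8
Position 5 (value -9): max_ending_here = -1, max_so_far = 8

Maximum subarray: [8]
Maximum sum: 8

The maximum subarray is [8] with sum 8. This subarray runs from index 4 to index 4.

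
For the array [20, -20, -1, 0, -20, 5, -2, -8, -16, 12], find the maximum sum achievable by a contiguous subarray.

Using Kadane's algorithm on [20, -20, -1, 0, -20, 5, -2, -8, -16, 12]:

Scanning through the array:
Position 1 (value -20): max_ending_here = 0, max_so_far = 20
Position 2 (value -1): max_ending_here = -1, max_so_far = 20
Position 3 (value 0): max_ending_here = 0, max_so_far = 20
Position 4 (value -20): max_ending_here = -20, max_so_far = 20
Position 5 (value 5): max_ending_here = 5, max_so_far = 20
Position 6 (value -2): max_ending_here = 3, max_so_far = 20
Position 7 (value -8): max_ending_here = -5, max_so_far = 20
Position 8 (value -16): max_ending_here = -16, max_so_far = 20
Position 9 (value 12): max_ending_here = 12, max_so_far = 20

Maximum subarray: [20]
Maximum sum: 20

The maximum subarray is [20] with sum 20. This subarray runs from index 0 to index 0.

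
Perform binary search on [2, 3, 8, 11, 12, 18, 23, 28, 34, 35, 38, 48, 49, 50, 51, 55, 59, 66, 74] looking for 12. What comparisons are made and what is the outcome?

Binary search for 12 in [2, 3, 8, 11, 12, 18, 23, 28, 34, 35, 38, 48, 49, 50, 51, 55, 59, 66, 74]:

lo=0, hi=18, mid=9, arr[mid]=35 -> 35 > 12, search left half
lo=0, hi=8, mid=4, arr[mid]=12 -> Found target at index 4!

Binary search finds 12 at index 4 after 2 comparisons. The search repeatedly halves the search space by comparing with the middle element.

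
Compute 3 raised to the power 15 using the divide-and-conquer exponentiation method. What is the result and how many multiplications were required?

Computing 3^15 by squaring (build up from 3^1; each line after the first costs one multiplication):

3^1 = 3
3^2 = (3^1)^2 = 3^2 = 9
3^3 = 3 * 3^2 = 3 * 9 = 27
3^6 = (3^3)^2 = 27^2 = 729
3^7 = 3 * 3^6 = 3 * 729 = 2187
3^14 = (3^7)^2 = 2187^2 = 4782969
3^15 = 3 * 3^14 = 3 * 4782969 = 14348907

Result: 14348907
Multiplications needed: 6 (6 lines after 3^1)

3^15 = 14348907. Using exponentiation by squaring, this requires 6 multiplications. The key idea: if the exponent is even, square the half-power; if odd, multiply by the base once.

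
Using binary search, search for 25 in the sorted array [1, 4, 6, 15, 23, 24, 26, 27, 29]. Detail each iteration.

Binary search for 25 in [1, 4, 6, 15, 23, 24, 26, 27, 29]:

lo=0, hi=8, mid=4, arr[mid]=23 -> 23 < 25, search right half
lo=5, hi=8, mid=6, arr[mid]=26 -> 26 > 25, search left half
lo=5, hi=5, mid=5, arr[mid]=24 -> 24 < 25, search right half
lo=6 > hi=5, target 25 not found

Binary search determines that 25 is not in the array after 3 comparisons. The search space was exhausted without finding the target.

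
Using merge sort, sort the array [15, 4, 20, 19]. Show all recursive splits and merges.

Merge sort trace:

Split: [15, 4, 20, 19] -> [15, 4] and [20, 19]
  Split: [15, 4] -> [15] and [4]
  Merge: [15] + [4] -> [4, 15]
  Split: [20, 19] -> [20] and [19]
  Merge: [20] + [19] -> [19, 20]
Merge: [4, 15] + [19, 20] -> [4, 15, 19, 20]

Final sorted array: [4, 15, 19, 20]

The merge sort proceeds by recursively splitting the array and merging sorted halves.
After all merges, the sorted array is [4, 15, 19, 20].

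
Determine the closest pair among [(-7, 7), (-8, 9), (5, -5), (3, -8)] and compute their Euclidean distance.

Computing all pairwise distances among 4 points:

d((-7, 7), (-8, 9)) = 2.2361 <-- minimum
d((-7, 7), (5, -5)) = 16.9706
d((-7, 7), (3, -8)) = 18.0278
d((-8, 9), (5, -5)) = 19.105
d((-8, 9), (3, -8)) = 20.2485
d((5, -5), (3, -8)) = 3.6056

Closest pair: (-7, 7) and (-8, 9) with distance 2.2361

The closest pair is (-7, 7) and (-8, 9) with Euclidean distance 2.2361. For 4 points, brute-force pairwise comparison is shown above. For large n, the divide-and-conquer algorithm (sort by x, recurse on halves, check the dividing strip) achieves O(n log n).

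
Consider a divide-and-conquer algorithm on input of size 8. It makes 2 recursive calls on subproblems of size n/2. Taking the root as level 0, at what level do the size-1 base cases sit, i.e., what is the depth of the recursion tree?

For divide and conquer with division factor 2:

Problem sizes at each level:
Level 0: 8
Level 1: 4
Level 2: 2
Level 3: 1

The root is level 0 and the size-1 base case is level 3 (the tree spans levels 0 through 3, i.e. 4 levels counting the root), so the depth is the number of divisions: log_2(8) = 3

The recursion tree depth is log_2(8) = 3. At each level, the problem size is divided by 2, so it takes 3 divisions to reduce to a base case of size 1. The algorithm makes 2 recursive calls at each level.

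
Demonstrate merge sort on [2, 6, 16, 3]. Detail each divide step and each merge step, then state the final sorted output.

Merge sort trace:

Split: [2, 6, 16, 3] -> [2, 6] and [16, 3]
  Split: [2, 6] -> [2] and [6]
  Merge: [2] + [6] -> [2, 6]
  Split: [16, 3] -> [16] and [3]
  Merge: [16] + [3] -> [3, 16]
Merge: [2, 6] + [3, 16] -> [2, 3, 6, 16]

Final sorted array: [2, 3, 6, 16]

The merge sort proceeds by recursively splitting the array and merging sorted halves.
After all merges, the sorted array is [2, 3, 6, 16].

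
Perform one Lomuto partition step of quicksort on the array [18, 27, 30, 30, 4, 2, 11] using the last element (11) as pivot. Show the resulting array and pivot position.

Lomuto partition with pivot = 11:

Initial array: [18, 27, 30, 30, 4, 2, 11]

arr[0]=18 > 11: no swap
arr[1]=27 > 11: no swap
arr[2]=30 > 11: no swap
arr[3]=30 > 11: no swap
arr[4]=4 <= 11: swap with position 0, array becomes [4, 27, 30, 30, 18, 2, 11]
arr[5]=2 <= 11: swap with position 1, array becomes [4, 2, 30, 30, 18, 27, 11]

Place pivot at position 2: [4, 2, 11, 30, 18, 27, 30]
Pivot position: 2

After partitioning with pivot 11, the array becomes [4, 2, 11, 30, 18, 27, 30]. The pivot is placed at index 2. All elements to the left of the pivot are <= 11, and all elements to the right are > 11.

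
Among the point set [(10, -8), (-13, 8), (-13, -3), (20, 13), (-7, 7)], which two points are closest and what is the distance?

Computing all pairwise distances among 5 points:

d((10, -8), (-13, 8)) = 28.0179
d((10, -8), (-13, -3)) = 23.5372
d((10, -8), (20, 13)) = 23.2594
d((10, -8), (-7, 7)) = 22.6716
d((-13, 8), (-13, -3)) = 11.0
d((-13, 8), (20, 13)) = 33.3766
d((-13, 8), (-7, 7)) = 6.0828 <-- minimum
d((-13, -3), (20, 13)) = 36.6742
d((-13, -3), (-7, 7)) = 11.6619
d((20, 13), (-7, 7)) = 27.6586

Closest pair: (-13, 8) and (-7, 7) with distance 6.0828

The closest pair is (-13, 8) and (-7, 7) with Euclidean distance 6.0828. For 5 points, brute-force pairwise comparison is shown above. For large n, the divide-and-conquer algorithm (sort by x, recurse on halves, check the dividing strip) achieves O(n log n).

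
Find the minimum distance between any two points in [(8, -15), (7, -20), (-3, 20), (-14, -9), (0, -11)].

Computing all pairwise distances among 5 points:

d((8, -15), (7, -20)) = 5.099 <-- minimum
d((8, -15), (-3, 20)) = 36.6879
d((8, -15), (-14, -9)) = 22.8035
d((8, -15), (0, -11)) = 8.9443
d((7, -20), (-3, 20)) = 41.2311
d((7, -20), (-14, -9)) = 23.7065
d((7, -20), (0, -11)) = 11.4018
d((-3, 20), (-14, -9)) = 31.0161
d((-3, 20), (0, -11)) = 31.1448
d((-14, -9), (0, -11)) = 14.1421

Closest pair: (8, -15) and (7, -20) with distance 5.099

The closest pair is (8, -15) and (7, -20) with Euclidean distance 5.099. For 5 points, brute-force pairwise comparison is shown above. For large n, the divide-and-conquer algorithm (sort by x, recurse on halves, check the dividing strip) achieves O(n log n).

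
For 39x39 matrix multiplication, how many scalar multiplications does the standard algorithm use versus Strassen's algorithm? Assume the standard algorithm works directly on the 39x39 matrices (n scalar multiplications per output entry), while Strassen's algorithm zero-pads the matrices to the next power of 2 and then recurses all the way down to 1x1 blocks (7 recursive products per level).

Matrix multiplication for 39x39 matrices:

Strassen's algorithm requires power-of-2 dimensions. Pad 39x39 to 64x64 (next power of 2).

Standard algorithm: 39^3 = 59319 multiplications
Strassen's algorithm: 7^(log2(64)) = 7^6 = 117649 multiplications
Difference: 59319 - 117649 = -58330 (Strassen uses MORE here due to padding overhead — for small or just-over-power-of-2 n, padding can outweigh the per-level savings)

Standard: 59319 multiplications (39^3). Strassen: 117649 multiplications (7^6, after padding to 64x64). Strassen reduces 8 recursive multiplications to 7 at each level.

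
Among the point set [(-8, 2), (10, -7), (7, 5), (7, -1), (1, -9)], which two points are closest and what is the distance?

Computing all pairwise distances among 5 points:

d((-8, 2), (10, -7)) = 20.1246
d((-8, 2), (7, 5)) = 15.2971
d((-8, 2), (7, -1)) = 15.2971
d((-8, 2), (1, -9)) = 14.2127
d((10, -7), (7, 5)) = 12.3693
d((10, -7), (7, -1)) = 6.7082
d((10, -7), (1, -9)) = 9.2195
d((7, 5), (7, -1)) = 6.0 <-- minimum
d((7, 5), (1, -9)) = 15.2315
d((7, -1), (1, -9)) = 10.0

Closest pair: (7, 5) and (7, -1) with distance 6.0

The closest pair is (7, 5) and (7, -1) with Euclidean distance 6.0. For 5 points, brute-force pairwise comparison is shown above. For large n, the divide-and-conquer algorithm (sort by x, recurse on halves, check the dividing strip) achieves O(n log n).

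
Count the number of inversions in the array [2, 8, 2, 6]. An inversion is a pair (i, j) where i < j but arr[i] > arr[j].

Finding inversions in [2, 8, 2, 6]:

(1, 2): arr[1]=8 > arr[2]=2
(1, 3): arr[1]=8 > arr[3]=6

Total inversions: 2

The array has 2 inversion(s): (1,2), (1,3). Each pair (i,j) satisfies i < j and arr[i] > arr[j].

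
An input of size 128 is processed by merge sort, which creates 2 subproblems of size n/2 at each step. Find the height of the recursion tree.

For divide and conquer with division factor 2:

Problem sizes at each level:
Level 0: 128
Level 1: 64
Level 2: 32
Level 3: 16
Level 4: 8
Level 5: 4
Level 6: 2
Level 7: 1

The root is level 0 and the size-1 base case is level 7 (the tree spans levels 0 through 7, i.e. 8 levels counting the root), so the depth is the number of divisions: log_2(128) = 7

The recursion tree depth is log_2(128) = 7. At each level, the problem size is divided by 2, so it takes 7 divisions to reduce to a base case of size 1. The algorithm makes 2 recursive calls at each level.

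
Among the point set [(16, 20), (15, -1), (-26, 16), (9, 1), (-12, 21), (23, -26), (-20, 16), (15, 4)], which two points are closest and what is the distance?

Computing all pairwise distances among 8 points:

d((16, 20), (15, -1)) = 21.0238
d((16, 20), (-26, 16)) = 42.19
d((16, 20), (9, 1)) = 20.2485
d((16, 20), (-12, 21)) = 28.0179
d((16, 20), (23, -26)) = 46.5296
d((16, 20), (-20, 16)) = 36.2215
d((16, 20), (15, 4)) = 16.0312
d((15, -1), (-26, 16)) = 44.3847
d((15, -1), (9, 1)) = 6.3246
d((15, -1), (-12, 21)) = 34.8281
d((15, -1), (23, -26)) = 26.2488
d((15, -1), (-20, 16)) = 38.9102
d((15, -1), (15, 4)) = 5.0 <-- minimum
d((-26, 16), (9, 1)) = 38.0789
d((-26, 16), (-12, 21)) = 14.8661
d((-26, 16), (23, -26)) = 64.5368
d((-26, 16), (-20, 16)) = 6.0
d((-26, 16), (15, 4)) = 42.72
d((9, 1), (-12, 21)) = 29.0
d((9, 1), (23, -26)) = 30.4138
d((9, 1), (-20, 16)) = 32.6497
d((9, 1), (15, 4)) = 6.7082
d((-12, 21), (23, -26)) = 58.6003
d((-12, 21), (-20, 16)) = 9.434
d((-12, 21), (15, 4)) = 31.9061
d((23, -26), (-20, 16)) = 60.1082
d((23, -26), (15, 4)) = 31.0483
d((-20, 16), (15, 4)) = 37.0

Closest pair: (15, -1) and (15, 4) with distance 5.0

The closest pair is (15, -1) and (15, 4) with Euclidean distance 5.0. For 8 points, brute-force pairwise comparison is shown above. For large n, the divide-and-conquer algorithm (sort by x, recurse on halves, check the dividing strip) achieves O(n log n).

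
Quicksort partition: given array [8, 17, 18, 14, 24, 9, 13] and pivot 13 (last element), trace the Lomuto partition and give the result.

Lomuto partition with pivot = 13:

Initial array: [8, 17, 18, 14, 24, 9, 13]

arr[0]=8 <= 13: swap with position 0, array becomes [8, 17, 18, 14, 24, 9, 13]
arr[1]=17 > 13: no swap
arr[2]=18 > 13: no swap
arr[3]=14 > 13: no swap
arr[4]=24 > 13: no swap
arr[5]=9 <= 13: swap with position 1, array becomes [8, 9, 18, 14, 24, 17, 13]

Place pivot at position 2: [8, 9, 13, 14, 24, 17, 18]
Pivot position: 2

After partitioning with pivot 13, the array becomes [8, 9, 13, 14, 24, 17, 18]. The pivot is placed at index 2. All elements to the left of the pivot are <= 13, and all elements to the right are > 13.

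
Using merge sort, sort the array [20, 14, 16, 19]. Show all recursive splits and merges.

Merge sort trace:

Split: [20, 14, 16, 19] -> [20, 14] and [16, 19]
  Split: [20, 14] -> [20] and [14]
  Merge: [20] + [14] -> [14, 20]
  Split: [16, 19] -> [16] and [19]
  Merge: [16] + [19] -> [16, 19]
Merge: [14, 20] + [16, 19] -> [14, 16, 19, 20]

Final sorted array: [14, 16, 19, 20]

The merge sort proceeds by recursively splitting the array and merging sorted halves.
After all merges, the sorted array is [14, 16, 19, 20].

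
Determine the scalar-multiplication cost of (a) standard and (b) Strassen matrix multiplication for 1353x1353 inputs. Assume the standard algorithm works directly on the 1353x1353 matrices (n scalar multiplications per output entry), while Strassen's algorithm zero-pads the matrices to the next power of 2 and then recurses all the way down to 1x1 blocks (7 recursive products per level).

Matrix multiplication for 1353x1353 matrices:

Strassen's algorithm requires power-of-2 dimensions. Pad 1353x1353 to 2048x2048 (next power of 2).

Standard algorithm: 1353^3 = 2476813977 multiplications
Strassen's algorithm: 7^(log2(2048)) = 7^11 = 1977326743 multiplications
Savings: 2476813977 - 1977326743 = 499487234 multiplications

Standard: 2476813977 multiplications (1353^3). Strassen: 1977326743 multiplications (7^11, after padding to 2048x2048). Strassen reduces 8 recursive multiplications to 7 at each level.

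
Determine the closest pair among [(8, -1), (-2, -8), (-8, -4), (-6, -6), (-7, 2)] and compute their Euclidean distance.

Computing all pairwise distances among 5 points:

d((8, -1), (-2, -8)) = 12.2066
d((8, -1), (-8, -4)) = 16.2788
d((8, -1), (-6, -6)) = 14.8661
d((8, -1), (-7, 2)) = 15.2971
d((-2, -8), (-8, -4)) = 7.2111
d((-2, -8), (-6, -6)) = 4.4721
d((-2, -8), (-7, 2)) = 11.1803
d((-8, -4), (-6, -6)) = 2.8284 <-- minimum
d((-8, -4), (-7, 2)) = 6.0828
d((-6, -6), (-7, 2)) = 8.0623

Closest pair: (-8, -4) and (-6, -6) with distance 2.8284

The closest pair is (-8, -4) and (-6, -6) with Euclidean distance 2.8284. For 5 points, brute-force pairwise comparison is shown above. For large n, the divide-and-conquer algorithm (sort by x, recurse on halves, check the dividing strip) achieves O(n log n).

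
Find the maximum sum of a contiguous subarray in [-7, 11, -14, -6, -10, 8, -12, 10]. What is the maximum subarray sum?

Using Kadane's algorithm on [-7, 11, -14, -6, -10, 8, -12, 10]:

Scanning through the array:
Position 1 (value 11): max_ending_here = 11, max_so_far = 11
Position 2 (value -14): max_ending_here = -3, max_so_far = 11
Position 3 (value -6): max_ending_here = -6, max_so_far = 11
Position 4 (value -10): max_ending_here = -10, max_so_far = 11
Position 5 (value 8): max_ending_here = 8, max_so_far = 11
Position 6 (value -12): max_ending_here = -4, max_so_far = 11
Position 7 (value 10): max_ending_here = 10, max_so_far = 11

Maximum subarray: [11]
Maximum sum: 11

The maximum subarray is [11] with sum 11. This subarray runs from index 1 to index 1.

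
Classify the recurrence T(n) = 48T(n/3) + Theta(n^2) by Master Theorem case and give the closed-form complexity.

Master Theorem for T(n) = 48T(n/3) + O(n^2):

a = 48, b = 3, c = 2
log_b(a) = log_3(48) = 3.5237

Case 1: c = 2 < log_3(48) = 3.5237
T(n) = O(n^(log_3 48))

For T(n) = 48T(n/3) + O(n^2): log_3(48) = 3.5237. This is Case 1 of the Master Theorem (c < log_b(a), work dominated by leaves), giving O(n^(log_3 48)).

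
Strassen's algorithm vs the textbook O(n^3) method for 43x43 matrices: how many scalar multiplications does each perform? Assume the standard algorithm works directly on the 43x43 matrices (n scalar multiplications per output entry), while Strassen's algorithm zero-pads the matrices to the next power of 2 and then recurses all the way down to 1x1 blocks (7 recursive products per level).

Matrix multiplication for 43x43 matrices:

Strassen's algorithm requires power-of-2 dimensions. Pad 43x43 to 64x64 (next power of 2).

Standard algorithm: 43^3 = 79507 multiplications
Strassen's algorithm: 7^(log2(64)) = 7^6 = 117649 multiplications
Difference: 79507 - 117649 = -38142 (Strassen uses MORE here due to padding overhead — for small or just-over-power-of-2 n, padding can outweigh the per-level savings)

Standard: 79507 multiplications (43^3). Strassen: 117649 multiplications (7^6, after padding to 64x64). Strassen reduces 8 recursive multiplications to 7 at each level.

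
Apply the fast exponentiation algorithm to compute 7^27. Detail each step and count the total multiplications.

Computing 7^27 by squaring (build up from 7^1; each line after the first costs one multiplication):

7^1 = 7
7^2 = (7^1)^2 = 7^2 = 49
7^3 = 7 * 7^2 = 7 * 49 = 343
7^6 = (7^3)^2 = 343^2 = 117649
7^12 = (7^6)^2 = 117649^2 = 13841287201
7^13 = 7 * 7^12 = 7 * 13841287201 = 96889010407
7^26 = (7^13)^2 = 96889010407^2 = 9387480337647754305649
7^27 = 7 * 7^26 = 7 * 9387480337647754305649 = 65712362363534280139543

Result: 65712362363534280139543
Multiplications needed: 7 (7 lines after 7^1)

7^27 = 65712362363534280139543. Using exponentiation by squaring, this requires 7 multiplications. The key idea: if the exponent is even, square the half-power; if odd, multiply by the base once.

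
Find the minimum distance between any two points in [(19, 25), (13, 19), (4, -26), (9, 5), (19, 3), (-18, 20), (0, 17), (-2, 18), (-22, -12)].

Computing all pairwise distances among 9 points:

d((19, 25), (13, 19)) = 8.4853
d((19, 25), (4, -26)) = 53.1601
d((19, 25), (9, 5)) = 22.3607
d((19, 25), (19, 3)) = 22.0
d((19, 25), (-18, 20)) = 37.3363
d((19, 25), (0, 17)) = 20.6155
d((19, 25), (-2, 18)) = 22.1359
d((19, 25), (-22, -12)) = 55.2268
d((13, 19), (4, -26)) = 45.8912
d((13, 19), (9, 5)) = 14.5602
d((13, 19), (19, 3)) = 17.088
d((13, 19), (-18, 20)) = 31.0161
d((13, 19), (0, 17)) = 13.1529
d((13, 19), (-2, 18)) = 15.0333
d((13, 19), (-22, -12)) = 46.7547
d((4, -26), (9, 5)) = 31.4006
d((4, -26), (19, 3)) = 32.6497
d((4, -26), (-18, 20)) = 50.9902
d((4, -26), (0, 17)) = 43.1856
d((4, -26), (-2, 18)) = 44.4072
d((4, -26), (-22, -12)) = 29.5296
d((9, 5), (19, 3)) = 10.198
d((9, 5), (-18, 20)) = 30.8869
d((9, 5), (0, 17)) = 15.0
d((9, 5), (-2, 18)) = 17.0294
d((9, 5), (-22, -12)) = 35.3553
d((19, 3), (-18, 20)) = 40.7185
d((19, 3), (0, 17)) = 23.6008
d((19, 3), (-2, 18)) = 25.807
d((19, 3), (-22, -12)) = 43.6578
d((-18, 20), (0, 17)) = 18.2483
d((-18, 20), (-2, 18)) = 16.1245
d((-18, 20), (-22, -12)) = 32.249
d((0, 17), (-2, 18)) = 2.2361 <-- minimum
d((0, 17), (-22, -12)) = 36.4005
d((-2, 18), (-22, -12)) = 36.0555

Closest pair: (0, 17) and (-2, 18) with distance 2.2361

The closest pair is (0, 17) and (-2, 18) with Euclidean distance 2.2361. For 9 points, brute-force pairwise comparison is shown above. For large n, the divide-and-conquer algorithm (sort by x, recurse on halves, check the dividing strip) achieves O(n log n).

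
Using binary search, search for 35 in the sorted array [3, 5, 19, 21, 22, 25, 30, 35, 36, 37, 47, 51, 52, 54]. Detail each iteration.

Binary search for 35 in [3, 5, 19, 21, 22, 25, 30, 35, 36, 37, 47, 51, 52, 54]:

lo=0, hi=13, mid=6, arr[mid]=30 -> 30 < 35, search right half
lo=7, hi=13, mid=10, arr[mid]=47 -> 47 > 35, search left half
lo=7, hi=9, mid=8, arr[mid]=36 -> 36 > 35, search left half
lo=7, hi=7, mid=7, arr[mid]=35 -> Found target at index 7!

Binary search finds 35 at index 7 after 4 comparisons. The search repeatedly halves the search space by comparing with the middle element.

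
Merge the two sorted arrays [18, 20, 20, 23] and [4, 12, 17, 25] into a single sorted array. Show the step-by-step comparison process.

Merging process:

Compare 18 vs 4: take 4 from right. Merged: [4]
Compare 18 vs 12: take 12 from right. Merged: [4, 12]
Compare 18 vs 17: take 17 from right. Merged: [4, 12, 17]
Compare 18 vs 25: take 18 from left. Merged: [4, 12, 17, 18]
Compare 20 vs 25: take 20 from left. Merged: [4, 12, 17, 18, 20]
Compare 20 vs 25: take 20 from left. Merged: [4, 12, 17, 18, 20, 20]
Compare 23 vs 25: take 23 from left. Merged: [4, 12, 17, 18, 20, 20, 23]
Append remaining from right: [25]. Merged: [4, 12, 17, 18, 20, 20, 23, 25]

Final merged array: [4, 12, 17, 18, 20, 20, 23, 25]
Total comparisons: 7

The merged array is [4, 12, 17, 18, 20, 20, 23, 25], requiring 7 comparisons. The merge step runs in O(n) time where n is the total number of elements.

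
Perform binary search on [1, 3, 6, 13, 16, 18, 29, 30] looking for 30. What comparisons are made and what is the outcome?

Binary search for 30 in [1, 3, 6, 13, 16, 18, 29, 30]:

lo=0, hi=7, mid=3, arr[mid]=13 -> 13 < 30, search right half
lo=4, hi=7, mid=5, arr[mid]=18 -> 18 < 30, search right half
lo=6, hi=7, mid=6, arr[mid]=29 -> 29 < 30, search right half
lo=7, hi=7, mid=7, arr[mid]=30 -> Found target at index 7!

Binary search finds 30 at index 7 after 4 comparisons. The search repeatedly halves the search space by comparing with the middle element.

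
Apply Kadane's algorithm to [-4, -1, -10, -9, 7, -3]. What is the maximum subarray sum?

Using Kadane's algorithm on [-4, -1, -10, -9, 7, -3]:

Scanning through the array:
Position 1 (value -1): max_ending_here = -1, max_so_far = -1
Position 2 (value -10): max_ending_here = -10, max_so_far = -1
Position 3 (value -9): max_ending_here = -9, max_so_far = -1
Position 4 (value 7): max_ending_here = 7, max_so_far = 7
Position 5 (value -3): max_ending_here = 4, max_so_far = 7

Maximum subarray: [7]
Maximum sum: 7

The maximum subarray is [7] with sum 7. This subarray runs from index 4 to index 4.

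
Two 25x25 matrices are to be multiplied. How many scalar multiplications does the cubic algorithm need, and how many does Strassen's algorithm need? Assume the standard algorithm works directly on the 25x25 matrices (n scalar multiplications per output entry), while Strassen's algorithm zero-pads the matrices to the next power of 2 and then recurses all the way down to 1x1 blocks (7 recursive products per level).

Matrix multiplication for 25x25 matrices:

Strassen's algorithm requires power-of-2 dimensions. Pad 25x25 to 32x32 (next power of 2).

Standard algorithm: 25^3 = 15625 multiplications
Strassen's algorithm: 7^(log2(32)) = 7^5 = 16807 multiplications
Difference: 15625 - 16807 = -1182 (Strassen uses MORE here due to padding overhead — for small or just-over-power-of-2 n, padding can outweigh the per-level savings)

Standard: 15625 multiplications (25^3). Strassen: 16807 multiplications (7^5, after padding to 32x32). Strassen reduces 8 recursive multiplications to 7 at each level.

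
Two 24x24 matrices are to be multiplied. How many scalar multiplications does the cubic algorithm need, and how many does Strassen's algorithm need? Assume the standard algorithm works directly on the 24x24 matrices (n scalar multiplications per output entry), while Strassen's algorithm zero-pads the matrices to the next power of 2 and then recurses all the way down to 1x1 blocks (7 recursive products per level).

Matrix multiplication for 24x24 matrices:

Strassen's algorithm requires power-of-2 dimensions. Pad 24x24 to 32x32 (next power of 2).

Standard algorithm: 24^3 = 13824 multiplications
Strassen's algorithm: 7^(log2(32)) = 7^5 = 16807 multiplications
Difference: 13824 - 16807 = -2983 (Strassen uses MORE here due to padding overhead — for small or just-over-power-of-2 n, padding can outweigh the per-level savings)

Standard: 13824 multiplications (24^3). Strassen: 16807 multiplications (7^5, after padding to 32x32). Strassen reduces 8 recursive multiplications to 7 at each level.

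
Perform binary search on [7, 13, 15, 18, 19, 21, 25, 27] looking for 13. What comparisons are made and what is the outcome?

Binary search for 13 in [7, 13, 15, 18, 19, 21, 25, 27]:

lo=0, hi=7, mid=3, arr[mid]=18 -> 18 > 13, search left half
lo=0, hi=2, mid=1, arr[mid]=13 -> Found target at index 1!

Binary search finds 13 at index 1 after 2 comparisons. The search repeatedly halves the search space by comparing with the middle element.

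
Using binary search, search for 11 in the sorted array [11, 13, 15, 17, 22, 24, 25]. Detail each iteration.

Binary search for 11 in [11, 13, 15, 17, 22, 24, 25]:

lo=0, hi=6, mid=3, arr[mid]=17 -> 17 > 11, search left half
lo=0, hi=2, mid=1, arr[mid]=13 -> 13 > 11, search left half
lo=0, hi=0, mid=0, arr[mid]=11 -> Found target at index 0!

Binary search finds 11 at index 0 after 3 comparisons. The search repeatedly halves the search space by comparing with the middle element.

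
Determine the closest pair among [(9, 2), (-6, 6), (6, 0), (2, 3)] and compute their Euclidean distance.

Computing all pairwise distances among 4 points:

d((9, 2), (-6, 6)) = 15.5242
d((9, 2), (6, 0)) = 3.6056 <-- minimum
d((9, 2), (2, 3)) = 7.0711
d((-6, 6), (6, 0)) = 13.4164
d((-6, 6), (2, 3)) = 8.544
d((6, 0), (2, 3)) = 5.0

Closest pair: (9, 2) and (6, 0) with distance 3.6056

The closest pair is (9, 2) and (6, 0) with Euclidean distance 3.6056. For 4 points, brute-force pairwise comparison is shown above. For large n, the divide-and-conquer algorithm (sort by x, recurse on halves, check the dividing strip) achieves O(n log n).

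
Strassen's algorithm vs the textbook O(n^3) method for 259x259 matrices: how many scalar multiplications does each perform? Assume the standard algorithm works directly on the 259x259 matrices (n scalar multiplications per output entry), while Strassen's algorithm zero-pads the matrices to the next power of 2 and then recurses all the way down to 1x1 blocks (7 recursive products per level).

Matrix multiplication for 259x259 matrices:

Strassen's algorithm requires power-of-2 dimensions. Pad 259x259 to 512x512 (next power of 2).

Standard algorithm: 259^3 = 17373979 multiplications
Strassen's algorithm: 7^(log2(512)) = 7^9 = 40353607 multiplications
Difference: 17373979 - 40353607 = -22979628 (Strassen uses MORE here due to padding overhead — for small or just-over-power-of-2 n, padding can outweigh the per-level savings)

Standard: 17373979 multiplications (259^3). Strassen: 40353607 multiplications (7^9, after padding to 512x512). Strassen reduces 8 recursive multiplications to 7 at each level.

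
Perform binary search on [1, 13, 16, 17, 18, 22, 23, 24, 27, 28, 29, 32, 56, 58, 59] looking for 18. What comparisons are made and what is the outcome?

Binary search for 18 in [1, 13, 16, 17, 18, 22, 23, 24, 27, 28, 29, 32, 56, 58, 59]:

lo=0, hi=14, mid=7, arr[mid]=24 -> 24 > 18, search left half
lo=0, hi=6, mid=3, arr[mid]=17 -> 17 < 18, search right half
lo=4, hi=6, mid=5, arr[mid]=22 -> 22 > 18, search left half
lo=4, hi=4, mid=4, arr[mid]=18 -> Found target at index 4!

Binary search finds 18 at index 4 after 4 comparisons. The search repeatedly halves the search space by comparing with the middle element.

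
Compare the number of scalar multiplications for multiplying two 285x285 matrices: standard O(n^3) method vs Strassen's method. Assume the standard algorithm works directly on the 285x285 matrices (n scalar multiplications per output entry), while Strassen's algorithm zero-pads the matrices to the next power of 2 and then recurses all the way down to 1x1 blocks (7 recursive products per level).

Matrix multiplication for 285x285 matrices:

Strassen's algorithm requires power-of-2 dimensions. Pad 285x285 to 512x512 (next power of 2).

Standard algorithm: 285^3 = 23149125 multiplications
Strassen's algorithm: 7^(log2(512)) = 7^9 = 40353607 multiplications
Difference: 23149125 - 40353607 = -17204482 (Strassen uses MORE here due to padding overhead — for small or just-over-power-of-2 n, padding can outweigh the per-level savings)

Standard: 23149125 multiplications (285^3). Strassen: 40353607 multiplications (7^9, after padding to 512x512). Strassen reduces 8 recursive multiplications to 7 at each level.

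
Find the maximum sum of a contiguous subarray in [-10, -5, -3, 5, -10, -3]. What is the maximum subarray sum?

Using Kadane's algorithm on [-10, -5, -3, 5, -10, -3]:

Scanning through the array:
Position 1 (value -5): max_ending_here = -5, max_so_far = -5
Position 2 (value -3): max_ending_here = -3, max_so_far = -3
Position 3 (value 5): max_ending_here = 5, max_so_far = 5
Position 4 (value -10): max_ending_here = -5, max_so_far = 5
Position 5 (value -3): max_ending_here = -3, max_so_far = 5

Maximum subarray: [5]
Maximum sum: 5

The maximum subarray is [5] with sum 5. This subarray runs from index 3 to index 3.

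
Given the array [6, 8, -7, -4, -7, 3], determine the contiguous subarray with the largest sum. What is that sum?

Using Kadane's algorithm on [6, 8, -7, -4, -7, 3]:

Scanning through the array:
Position 1 (value 8): max_ending_here = 14, max_so_far = 14
Position 2 (value -7): max_ending_here = 7, max_so_far = 14
Position 3 (value -4): max_ending_here = 3, max_so_far = 14
Position 4 (value -7): max_ending_here = -4, max_so_far = 14
Position 5 (value 3): max_ending_here = 3, max_so_far = 14

Maximum subarray: [6, 8]
Maximum sum: 14

The maximum subarray is [6, 8] with sum 14. This subarray runs from index 0 to index 1.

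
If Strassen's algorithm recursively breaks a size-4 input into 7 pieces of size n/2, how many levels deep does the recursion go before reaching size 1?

For divide and conquer with division factor 2:

Problem sizes at each level:
Level 0: 4
Level 1: 2
Level 2: 1

The root is level 0 and the size-1 base case is level 2 (the tree spans levels 0 through 2, i.e. 3 levels counting the root), so the depth is the number of divisions: log_2(4) = 2

The recursion tree depth is log_2(4) = 2. At each level, the problem size is divided by 2, so it takes 2 divisions to reduce to a base case of size 1. The algorithm makes 7 recursive calls at each level.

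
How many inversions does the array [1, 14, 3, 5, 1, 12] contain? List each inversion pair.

Finding inversions in [1, 14, 3, 5, 1, 12]:

(1, 2): arr[1]=14 > arr[2]=3
(1, 3): arr[1]=14 > arr[3]=5
(1, 4): arr[1]=14 > arr[4]=1
(1, 5): arr[1]=14 > arr[5]=12
(2, 4): arr[2]=3 > arr[4]=1
(3, 4): arr[3]=5 > arr[4]=1

Total inversions: 6

The array has 6 inversion(s): (1,2), (1,3), (1,4), (1,5), (2,4), (3,4). Each pair (i,j) satisfies i < j and arr[i] > arr[j].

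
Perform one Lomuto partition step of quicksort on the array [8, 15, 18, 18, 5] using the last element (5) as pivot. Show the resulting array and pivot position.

Lomuto partition with pivot = 5:

Initial array: [8, 15, 18, 18, 5]

arr[0]=8 > 5: no swap
arr[1]=15 > 5: no swap
arr[2]=18 > 5: no swap
arr[3]=18 > 5: no swap

Place pivot at position 0: [5, 15, 18, 18, 8]
Pivot position: 0

After partitioning with pivot 5, the array becomes [5, 15, 18, 18, 8]. The pivot is placed at index 0. All elements to the left of the pivot are <= 5, and all elements to the right are > 5.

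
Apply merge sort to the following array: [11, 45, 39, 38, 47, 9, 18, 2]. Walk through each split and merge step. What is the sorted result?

Merge sort trace:

Split: [11, 45, 39, 38, 47, 9, 18, 2] -> [11, 45, 39, 38] and [47, 9, 18, 2]
  Split: [11, 45, 39, 38] -> [11, 45] and [39, 38]
    Split: [11, 45] -> [11] and [45]
    Merge: [11] + [45] -> [11, 45]
    Split: [39, 38] -> [39] and [38]
    Merge: [39] + [38] -> [38, 39]
  Merge: [11, 45] + [38, 39] -> [11, 38, 39, 45]
  Split: [47, 9, 18, 2] -> [47, 9] and [18, 2]
    Split: [47, 9] -> [47] and [9]
    Merge: [47] + [9] -> [9, 47]
    Split: [18, 2] -> [18] and [2]
    Merge: [18] + [2] -> [2, 18]
  Merge: [9, 47] + [2, 18] -> [2, 9, 18, 47]
Merge: [11, 38, 39, 45] + [2, 9, 18, 47] -> [2, 9, 11, 18, 38, 39, 45, 47]

Final sorted array: [2, 9, 11, 18, 38, 39, 45, 47]

The merge sort proceeds by recursively splitting the array and merging sorted halves.
After all merges, the sorted array is [2, 9, 11, 18, 38, 39, 45, 47].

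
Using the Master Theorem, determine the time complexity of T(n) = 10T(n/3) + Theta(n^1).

Master Theorem for T(n) = 10T(n/3) + O(n^1):

a = 10, b = 3, c = 1
log_b(a) = log_3(10) = 2.0959

Case 1: c = 1 < log_3(10) = 2.0959
T(n) = O(n^(log_3 10))

For T(n) = 10T(n/3) + O(n^1): log_3(10) = 2.0959. This is Case 1 of the Master Theorem (c < log_b(a), work dominated by leaves), giving O(n^(log_3 10)).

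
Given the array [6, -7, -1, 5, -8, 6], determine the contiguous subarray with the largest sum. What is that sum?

Using Kadane's algorithm on [6, -7, -1, 5, -8, 6]:

Scanning through the array:
Position 1 (value -7): max_ending_here = -1, max_so_far = 6
Position 2 (value -1): max_ending_here = -1, max_so_far = 6
Position 3 (value 5): max_ending_here = 5, max_so_far = 6
Position 4 (value -8): max_ending_here = -3, max_so_far = 6
Position 5 (value 6): max_ending_here = 6, max_so_far = 6

Maximum subarray: [6]
Maximum sum: 6

The maximum subarray is [6] with sum 6. This subarray runs from index 0 to index 0.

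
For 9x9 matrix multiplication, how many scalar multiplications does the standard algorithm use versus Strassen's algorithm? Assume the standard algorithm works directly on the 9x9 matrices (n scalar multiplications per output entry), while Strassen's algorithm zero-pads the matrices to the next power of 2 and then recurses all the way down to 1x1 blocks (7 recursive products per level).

Matrix multiplication for 9x9 matrices:

Strassen's algorithm requires power-of-2 dimensions. Pad 9x9 to 16x16 (next power of 2).

Standard algorithm: 9^3 = 729 multiplications
Strassen's algorithm: 7^(log2(16)) = 7^4 = 2401 multiplications
Difference: 729 - 2401 = -1672 (Strassen uses MORE here due to padding overhead — for small or just-over-power-of-2 n, padding can outweigh the per-level savings)

Standard: 729 multiplications (9^3). Strassen: 2401 multiplications (7^4, after padding to 16x16). Strassen reduces 8 recursive multiplications to 7 at each level.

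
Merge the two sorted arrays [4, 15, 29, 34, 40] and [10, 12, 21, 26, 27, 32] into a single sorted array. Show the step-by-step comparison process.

Merging process:

Compare 4 vs 10: take 4 from left. Merged: [4]
Compare 15 vs 10: take 10 from right. Merged: [4, 10]
Compare 15 vs 12: take 12 from right. Merged: [4, 10, 12]
Compare 15 vs 21: take 15 from left. Merged: [4, 10, 12, 15]
Compare 29 vs 21: take 21 from right. Merged: [4, 10, 12, 15, 21]
Compare 29 vs 26: take 26 from right. Merged: [4, 10, 12, 15, 21, 26]
Compare 29 vs 27: take 27 from right. Merged: [4, 10, 12, 15, 21, 26, 27]
Compare 29 vs 32: take 29 from left. Merged: [4, 10, 12, 15, 21, 26, 27, 29]
Compare 34 vs 32: take 32 from right. Merged: [4, 10, 12, 15, 21, 26, 27, 29, 32]
Append remaining from left: [34, 40]. Merged: [4, 10, 12, 15, 21, 26, 27, 29, 32, 34, 40]

Final merged array: [4, 10, 12, 15, 21, 26, 27, 29, 32, 34, 40]
Total comparisons: 9

The merged array is [4, 10, 12, 15, 21, 26, 27, 29, 32, 34, 40], requiring 9 comparisons. The merge step runs in O(n) time where n is the total number of elements.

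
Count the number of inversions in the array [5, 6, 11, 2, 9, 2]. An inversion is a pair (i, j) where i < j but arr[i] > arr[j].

Finding inversions in [5, 6, 11, 2, 9, 2]:

(0, 3): arr[0]=5 > arr[3]=2
(0, 5): arr[0]=5 > arr[5]=2
(1, 3): arr[1]=6 > arr[3]=2
(1, 5): arr[1]=6 > arr[5]=2
(2, 3): arr[2]=11 > arr[3]=2
(2, 4): arr[2]=11 > arr[4]=9
(2, 5): arr[2]=11 > arr[5]=2
(4, 5): arr[4]=9 > arr[5]=2

Total inversions: 8

The array has 8 inversion(s): (0,3), (0,5), (1,3), (1,5), (2,3), (2,4), (2,5), (4,5). Each pair (i,j) satisfies i < j and arr[i] > arr[j].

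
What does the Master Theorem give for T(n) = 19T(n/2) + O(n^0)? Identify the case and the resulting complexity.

Master Theorem for T(n) = 19T(n/2) + O(n^0):

a = 19, b = 2, c = 0
log_b(a) = log_2(19) = 4.2479

Case 1: c = 0 < log_2(19) = 4.2479
T(n) = O(n^(log_2 19))

For T(n) = 19T(n/2) + O(n^0): log_2(19) = 4.2479. This is Case 1 of the Master Theorem (c < log_b(a), work dominated by leaves), giving O(n^(log_2 19)).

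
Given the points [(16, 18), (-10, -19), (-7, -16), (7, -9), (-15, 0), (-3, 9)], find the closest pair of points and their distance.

Computing all pairwise distances among 6 points:

d((16, 18), (-10, -19)) = 45.2217
d((16, 18), (-7, -16)) = 41.0488
d((16, 18), (7, -9)) = 28.4605
d((16, 18), (-15, 0)) = 35.8469
d((16, 18), (-3, 9)) = 21.0238
d((-10, -19), (-7, -16)) = 4.2426 <-- minimum
d((-10, -19), (7, -9)) = 19.7231
d((-10, -19), (-15, 0)) = 19.6469
d((-10, -19), (-3, 9)) = 28.8617
d((-7, -16), (7, -9)) = 15.6525
d((-7, -16), (-15, 0)) = 17.8885
d((-7, -16), (-3, 9)) = 25.318
d((7, -9), (-15, 0)) = 23.7697
d((7, -9), (-3, 9)) = 20.5913
d((-15, 0), (-3, 9)) = 15.0

Closest pair: (-10, -19) and (-7, -16) with distance 4.2426

The closest pair is (-10, -19) and (-7, -16) with Euclidean distance 4.2426. For 6 points, brute-force pairwise comparison is shown above. For large n, the divide-and-conquer algorithm (sort by x, recurse on halves, check the dividing strip) achieves O(n log n).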